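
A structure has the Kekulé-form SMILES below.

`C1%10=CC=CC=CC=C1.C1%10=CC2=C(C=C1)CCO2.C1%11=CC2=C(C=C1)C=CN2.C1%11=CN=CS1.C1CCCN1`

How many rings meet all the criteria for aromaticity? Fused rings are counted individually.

4

The SMILES encodes an eight-membered carbon ring with four alternating C=C double bonds; a six-membered carbon ring with three alternating C=C double bonds, fused to a five-membered ring containing one oxygen and two sp³ carbons; a six-membered carbon ring with three alternating C=C double bonds, fused to a five-membered ring containing one N–H nitrogen and two C=C double bonds; a five-membered ring with a sulfur at position 1 and a nitrogen at position 3 (in a C=N bond), with two double bonds; a five-membered saturated ring of four carbons and one N–H nitrogen.
The 8-membered ring has only sp² ring atoms; a planar conformation would have a fully conjugated π system of 8 electrons. But 8 = 4(2), which is 4n not 4n+2, so it is not aromatic (cyclooctatetraene) — cyclooctatetraene distorts into a non-planar tub to avoid antiaromaticity.
The 6-membered ring is fully conjugated (every ring atom contributes a p orbital); 3 ring double bonds give 6 π electrons. That satisfies 4n+2 with n=1, so it is aromatic (benzene ring).
The 5-membered ring with one oxygen has two sp³ carbons, so it is not fully conjugated — not aromatic (oxolane ring).
The fused 6/5-membered bicyclic (with one N–H) is a single π system with 9 sp² atoms and 10 π electrons from ring double bonds plus a heteroatom lone pair. 10 = 4(2)+2, so the system is aromatic and both rings count as aromatic (indole).
The 5-membered ring with one sulfur and one =N– is planar and fully conjugated; 2 ring double bonds (4 π electrons) plus a heteroatom lone pair (2) give 6 π electrons. Since 6 = 4n+2 (n=1), it is aromatic (thiazole).
The 5-membered ring with one N–H has only sp³ atoms, so it is not fully conjugated — not aromatic (pyrrolidine).
4 of the 7 rings are aromatic. Total: 4.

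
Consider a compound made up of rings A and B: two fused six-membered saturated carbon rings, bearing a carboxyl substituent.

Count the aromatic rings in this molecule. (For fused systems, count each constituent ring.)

0

Ring A has only sp³ atoms, so it is not fully conjugated — not aromatic (cyclohexane ring).
Ring B has only sp³ atoms, so it is not fully conjugated — not aromatic (cyclohexane ring).
No ring is aromatic. Total: 0.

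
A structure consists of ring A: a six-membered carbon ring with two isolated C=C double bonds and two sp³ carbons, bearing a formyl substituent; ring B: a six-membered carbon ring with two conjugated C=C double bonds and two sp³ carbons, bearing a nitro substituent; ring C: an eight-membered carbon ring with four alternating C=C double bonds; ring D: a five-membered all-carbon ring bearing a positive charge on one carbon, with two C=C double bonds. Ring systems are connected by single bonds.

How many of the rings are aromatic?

Ring A has two sp³ carbons, so it is not fully conjugated — not aromatic (1,4-cyclohexadiene).
Ring B has two sp³ carbons, so it is not fully conjugated — not aromatic (1,3-cyclohexadiene).
Ring C has only sp² ring atoms; a planar conformation would have a fully conjugated π system of 8 electrons. But 8 = 4(2), which is 4n not 4n+2, so ring C is not aromatic (cyclooctatetraene) — cyclooctatetraene distorts into a non-planar tub to avoid antiaromaticity.
Ring D has only sp² ring atoms; a planar conformation would have a fully conjugated π system of 4 electrons. But 4 = 4(1), which is 4n not 4n+2, so ring D is not aromatic (cyclopentadienyl cation).
No ring is aromatic. Total: 0.

0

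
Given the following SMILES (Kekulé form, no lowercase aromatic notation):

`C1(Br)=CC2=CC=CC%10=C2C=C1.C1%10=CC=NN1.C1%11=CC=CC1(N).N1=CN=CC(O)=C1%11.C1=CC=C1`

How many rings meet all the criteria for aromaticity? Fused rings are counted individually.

The SMILES encodes two fused six-membered carbon rings, each with three alternating C=C double bonds; a five-membered ring with two adjacent nitrogens (one bearing H, one in a double bond) and two double bonds; a five-membered carbon ring with two conjugated C=C double bonds and one sp³ carbon; a six-membered ring with nitrogens at positions 1 and 3 and three alternating double bonds; a four-membered carbon ring with two alternating C=C double bonds.
The fused 6/6-membered bicyclic is a single π system with 10 sp² atoms and 10 π electrons from ring double bonds. 10 = 4(2)+2, so the system is aromatic and both rings count as aromatic (naphthalene).
The 5-membered ring with two adjacent nitrogens (one N–H, one =N–) has a continuous p-orbital overlap around the ring; 2 ring double bonds (4 π electrons) plus a heteroatom lone pair (2) give 6 π electrons. That satisfies 4n+2 with n=1, so it is aromatic (pyrazole).
The 5-membered ring has one sp³ carbon, so it is not fully conjugated — not aromatic (cyclopentadiene).
The 6-membered ring with two nitrogens (1,3) is planar and fully conjugated; 3 ring double bonds give 6 π electrons. That satisfies 4n+2 with n=1, so it is aromatic (pyrimidine).
The 4-membered ring has only sp² ring atoms; a planar conformation would have a fully conjugated π system of 4 electrons. But 4 = 4(1), which is 4n not 4n+2, so it is not aromatic (cyclobutadiene) — cyclobutadiene is antiaromatic and distorts to a rectangle.
4 of the 6 rings are aromatic. Total: 4.

4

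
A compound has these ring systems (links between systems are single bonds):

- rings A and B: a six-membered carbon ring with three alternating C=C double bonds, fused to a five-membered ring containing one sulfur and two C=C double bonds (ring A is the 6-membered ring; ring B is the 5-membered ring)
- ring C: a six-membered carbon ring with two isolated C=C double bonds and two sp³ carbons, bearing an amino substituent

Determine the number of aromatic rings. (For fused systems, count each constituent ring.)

Rings A and B form a fused bicyclic system (with one sulfur) with 9 sp² atoms and 10 π electrons from ring double bonds plus a heteroatom lone pair. 10 = 4(2)+2, so the system is aromatic and both rings count as aromatic (benzothiophene).
Ring C has two sp³ carbons, so it is not fully conjugated — not aromatic (1,4-cyclohexadiene).
Aromatic: A, B. Total: 2.

2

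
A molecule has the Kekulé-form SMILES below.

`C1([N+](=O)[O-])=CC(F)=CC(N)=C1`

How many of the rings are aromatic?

The SMILES encodes a six-membered carbon ring with three alternating C=C double bonds.
The 6-membered ring has a continuous p-orbital overlap around the ring; 3 ring double bonds give 6 π electrons. That satisfies 4n+2 with n=1, so it is aromatic (benzene).

1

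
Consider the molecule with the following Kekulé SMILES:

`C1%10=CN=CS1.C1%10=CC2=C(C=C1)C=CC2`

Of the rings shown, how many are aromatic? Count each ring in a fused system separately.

2

The SMILES encodes a five-membered ring with a sulfur at position 1 and a nitrogen at position 3 (in a C=N bond), with two double bonds; a six-membered carbon ring with three alternating C=C double bonds, fused to a five-membered carbon ring containing one C=C double bond and one sp³ carbon.
The 5-membered ring with one sulfur and one =N– is fully conjugated (every ring atom contributes a p orbital); 2 ring double bonds (4 π electrons) plus a heteroatom lone pair (2) give 6 π electrons. 6 = 4(1)+2, so it is aromatic (thiazole).
The 6-membered ring is fully conjugated (every ring atom contributes a p orbital); 3 ring double bonds give 6 π electrons. Since 6 = 4n+2 (n=1), it is aromatic (benzene ring).
The 5-membered ring has one sp³ carbon, so it is not fully conjugated — not aromatic (cyclopentene ring).
2 of the 3 rings are aromatic. Total: 2.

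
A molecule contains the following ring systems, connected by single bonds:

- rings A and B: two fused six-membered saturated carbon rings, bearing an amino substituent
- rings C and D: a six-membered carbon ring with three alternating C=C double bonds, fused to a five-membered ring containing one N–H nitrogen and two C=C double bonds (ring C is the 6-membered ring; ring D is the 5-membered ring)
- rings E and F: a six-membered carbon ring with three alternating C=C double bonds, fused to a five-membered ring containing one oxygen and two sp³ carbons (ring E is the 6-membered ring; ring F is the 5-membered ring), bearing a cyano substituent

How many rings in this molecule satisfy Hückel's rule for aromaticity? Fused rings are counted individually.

Ring A has only sp³ atoms, so it is not fully conjugated — not aromatic (cyclohexane ring).
Ring B has only sp³ atoms, so it is not fully conjugated — not aromatic (cyclohexane ring).
Rings C and D form a fused bicyclic system (with one N–H) with 9 sp² atoms and 10 π electrons from ring double bonds plus a heteroatom lone pair. 10 = 4(2)+2, so the system is aromatic and both rings count as aromatic (indole).
Ring E has a continuous p-orbital overlap around the ring; 3 ring double bonds give 6 π electrons. Since 6 = 4n+2 (n=1), ring E is aromatic (benzene ring).
Ring F has two sp³ carbons, so it is not fully conjugated — not aromatic (oxolane ring).
Aromatic: C, D, E. Total: 3.

3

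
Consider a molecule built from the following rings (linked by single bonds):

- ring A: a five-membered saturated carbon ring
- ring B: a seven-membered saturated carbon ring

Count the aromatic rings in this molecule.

0

Ring A has only sp³ atoms, so it is not fully conjugated — not aromatic (cyclopentane).
Ring B has only sp³ atoms, so it is not fully conjugated — not aromatic (cycloheptane).
No ring is aromatic. Total: 0.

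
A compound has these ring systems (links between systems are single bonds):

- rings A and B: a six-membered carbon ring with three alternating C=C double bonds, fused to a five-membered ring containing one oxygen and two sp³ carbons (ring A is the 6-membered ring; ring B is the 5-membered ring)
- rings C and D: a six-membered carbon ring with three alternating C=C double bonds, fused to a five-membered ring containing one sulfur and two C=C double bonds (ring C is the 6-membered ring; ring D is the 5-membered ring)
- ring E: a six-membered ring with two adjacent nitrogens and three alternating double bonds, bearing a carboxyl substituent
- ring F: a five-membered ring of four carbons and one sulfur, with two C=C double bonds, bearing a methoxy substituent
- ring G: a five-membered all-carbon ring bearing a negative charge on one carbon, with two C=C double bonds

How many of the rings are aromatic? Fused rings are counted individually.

6

Ring A is fully conjugated (every ring atom contributes a p orbital); 3 ring double bonds give 6 π electrons. Since 6 = 4n+2 (n=1), ring A is aromatic (benzene ring).
Ring B has two sp³ carbons, so it is not fully conjugated — not aromatic (oxolane ring).
Rings C and D form a fused bicyclic system (with one sulfur) with 9 sp² atoms and 10 π electrons from ring double bonds plus a heteroatom lone pair. 10 = 4(2)+2, so the system is aromatic and both rings count as aromatic (benzothiophene).
Ring E is planar and fully conjugated; 3 ring double bonds give 6 π electrons. Since 6 = 4n+2 (n=1), ring E is aromatic (pyridazine).
Ring F is fully conjugated (every ring atom contributes a p orbital); 2 ring double bonds (4 π electrons) plus a heteroatom lone pair (2) give 6 π electrons. 6 = 4(1)+2, so ring F is aromatic (thiophene).
Ring G has a continuous p-orbital overlap around the ring; 2 ring double bonds (4 π electrons) plus the carbanion lone pair (2) give 6 π electrons. That satisfies 4n+2 with n=1, so ring G is aromatic (cyclopentadienyl anion).
Aromatic: A, C, D, E, F, G. Total: 6.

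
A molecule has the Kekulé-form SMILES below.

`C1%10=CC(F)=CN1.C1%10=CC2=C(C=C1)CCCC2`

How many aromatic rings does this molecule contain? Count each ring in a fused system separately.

The SMILES encodes a five-membered ring of four carbons and one nitrogen bearing a hydrogen, with two C=C double bonds; a six-membered carbon ring with three alternating C=C double bonds, fused to a saturated six-membered carbon ring.
The 5-membered ring with one N–H is fully conjugated (every ring atom contributes a p orbital); 2 ring double bonds (4 π electrons) plus a heteroatom lone pair (2) give 6 π electrons. 6 = 4(1)+2, so it is aromatic (pyrrole).
The 6-membered ring has a continuous p-orbital overlap around the ring; 3 ring double bonds give 6 π electrons. That satisfies 4n+2 with n=1, so it is aromatic (benzene ring).
The second 6-membered ring has four sp³ carbons, so it is not fully conjugated — not aromatic (cyclohexane ring).
2 of the 3 rings are aromatic. Total: 2.

2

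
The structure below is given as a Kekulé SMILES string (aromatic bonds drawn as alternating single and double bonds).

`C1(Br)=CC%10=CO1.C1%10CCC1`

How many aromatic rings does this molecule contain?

1

The SMILES encodes a five-membered ring of four carbons and one oxygen, with two C=C double bonds; a four-membered saturated carbon ring.
The 5-membered ring with one oxygen is planar and fully conjugated; 2 ring double bonds (4 π electrons) plus a heteroatom lone pair (2) give 6 π electrons. 6 = 4(1)+2, so it is aromatic (furan).
The 4-membered ring has only sp³ atoms, so it is not fully conjugated — not aromatic (cyclobutane).
1 of the 2 rings is aromatic. Total: 1.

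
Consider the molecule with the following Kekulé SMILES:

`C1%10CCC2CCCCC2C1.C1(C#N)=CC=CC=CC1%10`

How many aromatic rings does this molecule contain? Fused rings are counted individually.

The SMILES encodes two fused six-membered saturated carbon rings; a seven-membered carbon ring with three C=C double bonds and one sp³ carbon.
The 6-membered ring has only sp³ atoms, so it is not fully conjugated — not aromatic (cyclohexane ring).
The second 6-membered ring has only sp³ atoms, so it is not fully conjugated — not aromatic (cyclohexane ring).
The 7-membered ring has one sp³ carbon, so it is not fully conjugated — not aromatic (cycloheptatriene).
None of the rings are aromatic. Total: 0.

0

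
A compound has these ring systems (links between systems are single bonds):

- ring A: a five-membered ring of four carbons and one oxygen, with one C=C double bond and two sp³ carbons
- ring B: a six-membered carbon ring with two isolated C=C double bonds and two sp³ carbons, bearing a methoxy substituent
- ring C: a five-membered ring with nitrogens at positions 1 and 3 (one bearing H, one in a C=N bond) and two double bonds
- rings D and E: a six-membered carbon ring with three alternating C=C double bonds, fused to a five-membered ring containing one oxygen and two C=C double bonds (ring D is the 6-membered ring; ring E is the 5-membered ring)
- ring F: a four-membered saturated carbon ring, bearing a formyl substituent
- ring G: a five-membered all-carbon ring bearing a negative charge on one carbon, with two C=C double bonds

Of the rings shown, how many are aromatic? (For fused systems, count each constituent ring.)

4

Ring A has two sp³ carbons, so it is not fully conjugated — not aromatic (2,3-dihydrofuran).
Ring B has two sp³ carbons, so it is not fully conjugated — not aromatic (1,4-cyclohexadiene).
Ring C has a continuous p-orbital overlap around the ring; 2 ring double bonds (4 π electrons) plus a heteroatom lone pair (2) give 6 π electrons. Since 6 = 4n+2 (n=1), ring C is aromatic (imidazole).
Rings D and E form a fused bicyclic system (with one oxygen) with 9 sp² atoms and 10 π electrons from ring double bonds plus a heteroatom lone pair. 10 = 4(2)+2, so the system is aromatic and both rings count as aromatic (benzofuran).
Ring F has only sp³ atoms, so it is not fully conjugated — not aromatic (cyclobutane).
Ring G is planar and fully conjugated; 2 ring double bonds (4 π electrons) plus the carbanion lone pair (2) give 6 π electrons. Since 6 = 4n+2 (n=1), ring G is aromatic (cyclopentadienyl anion).
Aromatic: C, D, E, G. Total: 4.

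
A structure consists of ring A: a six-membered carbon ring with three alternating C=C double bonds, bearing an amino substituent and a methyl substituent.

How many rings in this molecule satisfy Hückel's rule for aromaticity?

Ring A is planar and fully conjugated; 3 ring double bonds give 6 π electrons. Since 6 = 4n+2 (n=1), ring A is aromatic (benzene).

1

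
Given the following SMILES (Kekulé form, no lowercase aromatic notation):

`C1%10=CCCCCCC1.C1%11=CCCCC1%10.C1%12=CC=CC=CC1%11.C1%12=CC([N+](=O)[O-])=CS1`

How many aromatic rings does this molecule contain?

The SMILES encodes an eight-membered carbon ring with one C=C double bond; a six-membered carbon ring with one C=C double bond; a seven-membered carbon ring with three C=C double bonds and one sp³ carbon; a five-membered ring of four carbons and one sulfur, with two C=C double bonds.
The 8-membered ring has six sp³ carbons, so it is not fully conjugated — not aromatic (cyclooctene).
The 6-membered ring has four sp³ carbons, so it is not fully conjugated — not aromatic (cyclohexene).
The 7-membered ring has one sp³ carbon, so it is not fully conjugated — not aromatic (cycloheptatriene).
The 5-membered ring with one sulfur has a continuous p-orbital overlap around the ring; 2 ring double bonds (4 π electrons) plus a heteroatom lone pair (2) give 6 π electrons. That satisfies 4n+2 with n=1, so it is aromatic (thiophene).
1 of the 4 rings is aromatic. Total: 1.

1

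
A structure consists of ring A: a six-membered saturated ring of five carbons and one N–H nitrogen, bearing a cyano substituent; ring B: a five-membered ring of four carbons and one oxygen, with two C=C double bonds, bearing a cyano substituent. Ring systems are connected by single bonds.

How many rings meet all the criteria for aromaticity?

1

Ring A has only sp³ atoms, so it is not fully conjugated — not aromatic (piperidine).
Ring B has a continuous p-orbital overlap around the ring; 2 ring double bonds (4 π electrons) plus a heteroatom lone pair (2) give 6 π electrons. 6 = 4(1)+2, so ring B is aromatic (furan).
Aromatic: B. Total: 1.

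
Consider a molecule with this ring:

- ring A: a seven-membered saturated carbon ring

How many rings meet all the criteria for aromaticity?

0

Ring A has only sp³ atoms, so it is not fully conjugated — not aromatic (cycloheptane).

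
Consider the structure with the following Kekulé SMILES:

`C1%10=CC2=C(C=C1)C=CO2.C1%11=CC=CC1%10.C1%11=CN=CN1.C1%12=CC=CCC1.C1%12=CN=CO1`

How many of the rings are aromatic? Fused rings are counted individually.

The SMILES encodes a six-membered carbon ring with three alternating C=C double bonds, fused to a five-membered ring containing one oxygen and two C=C double bonds; a five-membered carbon ring with two conjugated C=C double bonds and one sp³ carbon; a five-membered ring with nitrogens at positions 1 and 3 (one bearing H, one in a C=N bond) and two double bonds; a six-membered carbon ring with two conjugated C=C double bonds and two sp³ carbons; a five-membered ring with an oxygen at position 1 and a nitrogen at position 3 (in a C=N bond), with two double bonds.
The fused 6/5-membered bicyclic (with one oxygen) is a single π system with 9 sp² atoms and 10 π electrons from ring double bonds plus a heteroatom lone pair. 10 = 4(2)+2, so the system is aromatic and both rings count as aromatic (benzofuran).
The 5-membered ring has one sp³ carbon, so it is not fully conjugated — not aromatic (cyclopentadiene).
The 5-membered ring with two nitrogens (one N–H, one =N–) is planar and fully conjugated; 2 ring double bonds (4 π electrons) plus a heteroatom lone pair (2) give 6 π electrons. That satisfies 4n+2 with n=1, so it is aromatic (imidazole).
The 6-membered ring has two sp³ carbons, so it is not fully conjugated — not aromatic (1,3-cyclohexadiene).
The 5-membered ring with one oxygen and one =N– is planar and fully conjugated; 2 ring double bonds (4 π electrons) plus a heteroatom lone pair (2) give 6 π electrons. That satisfies 4n+2 with n=1, so it is aromatic (oxazole).
4 of the 6 rings are aromatic. Total: 4.

4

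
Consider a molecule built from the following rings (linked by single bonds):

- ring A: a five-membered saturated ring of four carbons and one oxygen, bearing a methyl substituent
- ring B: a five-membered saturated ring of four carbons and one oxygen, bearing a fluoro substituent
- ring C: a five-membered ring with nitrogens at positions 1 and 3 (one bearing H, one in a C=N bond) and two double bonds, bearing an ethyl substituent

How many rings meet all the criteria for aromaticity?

1

Ring A has only sp³ atoms, so it is not fully conjugated — not aromatic (tetrahydrofuran).
Ring B has only sp³ atoms, so it is not fully conjugated — not aromatic (tetrahydrofuran).
Ring C has a continuous p-orbital overlap around the ring; 2 ring double bonds (4 π electrons) plus a heteroatom lone pair (2) give 6 π electrons. That satisfies 4n+2 with n=1, so ring C is aromatic (imidazole).
Aromatic: C. Total: 1.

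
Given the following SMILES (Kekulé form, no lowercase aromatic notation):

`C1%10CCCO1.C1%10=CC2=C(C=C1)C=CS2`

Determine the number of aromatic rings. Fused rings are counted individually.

2

The SMILES encodes a five-membered saturated ring of four carbons and one oxygen; a six-membered carbon ring with three alternating C=C double bonds, fused to a five-membered ring containing one sulfur and two C=C double bonds.
The 5-membered ring with one oxygen has only sp³ atoms, so it is not fully conjugated — not aromatic (tetrahydrofuran).
The fused 6/5-membered bicyclic (with one sulfur) is a single π system with 9 sp² atoms and 10 π electrons from ring double bonds plus a heteroatom lone pair. 10 = 4(2)+2, so the system is aromatic and both rings count as aromatic (benzothiophene).
2 of the 3 rings are aromatic. Total: 2.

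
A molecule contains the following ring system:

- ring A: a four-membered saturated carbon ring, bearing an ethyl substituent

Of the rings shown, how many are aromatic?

0

Ring A has only sp³ atoms, so it is not fully conjugated — not aromatic (cyclobutane).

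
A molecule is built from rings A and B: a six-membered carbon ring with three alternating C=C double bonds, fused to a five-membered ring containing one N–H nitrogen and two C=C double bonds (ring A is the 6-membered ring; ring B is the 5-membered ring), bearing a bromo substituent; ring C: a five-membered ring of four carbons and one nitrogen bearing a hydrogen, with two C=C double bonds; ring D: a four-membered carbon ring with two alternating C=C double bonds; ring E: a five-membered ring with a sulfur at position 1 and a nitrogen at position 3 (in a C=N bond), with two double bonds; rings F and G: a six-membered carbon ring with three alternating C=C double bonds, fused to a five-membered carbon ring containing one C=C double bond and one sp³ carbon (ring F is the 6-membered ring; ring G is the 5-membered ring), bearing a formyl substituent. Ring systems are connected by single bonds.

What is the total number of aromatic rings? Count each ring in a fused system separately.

5

Rings A and B form a fused bicyclic system (with one N–H) with 9 sp² atoms and 10 π electrons from ring double bonds plus a heteroatom lone pair. 10 = 4(2)+2, so the system is aromatic and both rings count as aromatic (indole).
Ring C is planar and fully conjugated; 2 ring double bonds (4 π electrons) plus a heteroatom lone pair (2) give 6 π electrons. Since 6 = 4n+2 (n=1), ring C is aromatic (pyrrole).
Ring D has only sp² ring atoms; a planar conformation would have a fully conjugated π system of 4 electrons. But 4 = 4(1), which is 4n not 4n+2, so ring D is not aromatic (cyclobutadiene) — cyclobutadiene is antiaromatic and distorts to a rectangle.
Ring E is fully conjugated (every ring atom contributes a p orbital); 2 ring double bonds (4 π electrons) plus a heteroatom lone pair (2) give 6 π electrons. That satisfies 4n+2 with n=1, so ring E is aromatic (thiazole).
Ring F is planar and fully conjugated; 3 ring double bonds give 6 π electrons. Since 6 = 4n+2 (n=1), ring F is aromatic (benzene ring).
Ring G has one sp³ carbon, so it is not fully conjugated — not aromatic (cyclopentene ring).
Aromatic: A, B, C, E, F. Total: 5.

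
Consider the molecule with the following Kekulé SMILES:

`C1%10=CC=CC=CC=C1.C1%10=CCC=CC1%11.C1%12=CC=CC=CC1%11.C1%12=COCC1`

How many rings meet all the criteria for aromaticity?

The SMILES encodes an eight-membered carbon ring with four alternating C=C double bonds; a six-membered carbon ring with two isolated C=C double bonds and two sp³ carbons; a seven-membered carbon ring with three C=C double bonds and one sp³ carbon; a five-membered ring of four carbons and one oxygen, with one C=C double bond and two sp³ carbons.
The 8-membered ring has only sp² ring atoms; a planar conformation would have a fully conjugated π system of 8 electrons. But 8 = 4(2), which is 4n not 4n+2, so it is not aromatic (cyclooctatetraene) — cyclooctatetraene distorts into a non-planar tub to avoid antiaromaticity.
The 6-membered ring has two sp³ carbons, so it is not fully conjugated — not aromatic (1,4-cyclohexadiene).
The 7-membered ring has one sp³ carbon, so it is not fully conjugated — not aromatic (cycloheptatriene).
The 5-membered ring with one oxygen has two sp³ carbons, so it is not fully conjugated — not aromatic (2,3-dihydrofuran).
None of the rings are aromatic. Total: 0.

0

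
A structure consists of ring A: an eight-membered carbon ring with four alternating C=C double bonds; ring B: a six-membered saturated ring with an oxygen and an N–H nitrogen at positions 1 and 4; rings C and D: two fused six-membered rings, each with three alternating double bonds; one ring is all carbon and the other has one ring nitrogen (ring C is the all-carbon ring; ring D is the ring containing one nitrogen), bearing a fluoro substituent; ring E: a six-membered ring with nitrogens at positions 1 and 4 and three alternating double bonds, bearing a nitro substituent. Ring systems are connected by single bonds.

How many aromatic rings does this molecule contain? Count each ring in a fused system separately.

Ring A has only sp² ring atoms; a planar conformation would have a fully conjugated π system of 8 electrons. But 8 = 4(2), which is 4n not 4n+2, so ring A is not aromatic (cyclooctatetraene) — cyclooctatetraene distorts into a non-planar tub to avoid antiaromaticity.
Ring B has only sp³ atoms, so it is not fully conjugated — not aromatic (morpholine).
Rings C and D form a fused bicyclic system (with one nitrogen) with 10 sp² atoms and 10 π electrons from ring double bonds. 10 = 4(2)+2, so the system is aromatic and both rings count as aromatic (quinoline).
Ring E is fully conjugated (every ring atom contributes a p orbital); 3 ring double bonds give 6 π electrons. 6 = 4(1)+2, so ring E is aromatic (pyrazine).
Aromatic: C, D, E. Total: 3.

3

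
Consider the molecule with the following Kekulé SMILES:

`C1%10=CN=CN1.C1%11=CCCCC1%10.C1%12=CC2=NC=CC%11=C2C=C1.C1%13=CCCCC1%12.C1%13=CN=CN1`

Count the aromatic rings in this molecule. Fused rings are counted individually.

The SMILES encodes a five-membered ring with nitrogens at positions 1 and 3 (one bearing H, one in a C=N bond) and two double bonds; a six-membered carbon ring with one C=C double bond; two fused six-membered rings, each with three alternating double bonds; one ring is all carbon and the other has one ring nitrogen; a six-membered carbon ring with one C=C double bond; a five-membered ring with nitrogens at positions 1 and 3 (one bearing H, one in a C=N bond) and two double bonds.
The 5-membered ring with two nitrogens (one N–H, one =N–) is planar and fully conjugated; 2 ring double bonds (4 π electrons) plus a heteroatom lone pair (2) give 6 π electrons. 6 = 4(1)+2, so it is aromatic (imidazole).
The 6-membered ring has four sp³ carbons, so it is not fully conjugated — not aromatic (cyclohexene).
The fused 6/6-membered bicyclic (with one nitrogen) is a single π system with 10 sp² atoms and 10 π electrons from ring double bonds. 10 = 4(2)+2, so the system is aromatic and both rings count as aromatic (quinoline).
The second 6-membered ring has four sp³ carbons, so it is not fully conjugated — not aromatic (cyclohexene).
The second 5-membered ring with two nitrogens (one N–H, one =N–) is planar and fully conjugated; 2 ring double bonds (4 π electrons) plus a heteroatom lone pair (2) give 6 π electrons. That satisfies 4n+2 with n=1, so it is aromatic (imidazole).
4 of the 6 rings are aromatic. Total: 4.

4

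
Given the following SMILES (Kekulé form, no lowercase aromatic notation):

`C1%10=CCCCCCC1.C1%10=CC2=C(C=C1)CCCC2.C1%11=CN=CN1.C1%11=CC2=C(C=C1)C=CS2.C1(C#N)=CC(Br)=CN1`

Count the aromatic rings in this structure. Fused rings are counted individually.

5

The SMILES encodes an eight-membered carbon ring with one C=C double bond; a six-membered carbon ring with three alternating C=C double bonds, fused to a saturated six-membered carbon ring; a five-membered ring with nitrogens at positions 1 and 3 (one bearing H, one in a C=N bond) and two double bonds; a six-membered carbon ring with three alternating C=C double bonds, fused to a five-membered ring containing one sulfur and two C=C double bonds; a five-membered ring of four carbons and one nitrogen bearing a hydrogen, with two C=C double bonds.
The 8-membered ring has six sp³ carbons, so it is not fully conjugated — not aromatic (cyclooctene).
The 6-membered ring is planar and fully conjugated; 3 ring double bonds give 6 π electrons. That satisfies 4n+2 with n=1, so it is aromatic (benzene ring).
The second 6-membered ring has four sp³ carbons, so it is not fully conjugated — not aromatic (cyclohexane ring).
The 5-membered ring with two nitrogens (one N–H, one =N–) is fully conjugated (every ring atom contributes a p orbital); 2 ring double bonds (4 π electrons) plus a heteroatom lone pair (2) give 6 π electrons. That satisfies 4n+2 with n=1, so it is aromatic (imidazole).
The fused 6/5-membered bicyclic (with one sulfur) is a single π system with 9 sp² atoms and 10 π electrons from ring double bonds plus a heteroatom lone pair. 10 = 4(2)+2, so the system is aromatic and both rings count as aromatic (benzothiophene).
The 5-membered ring with one N–H has a continuous p-orbital overlap around the ring; 2 ring double bonds (4 π electrons) plus a heteroatom lone pair (2) give 6 π electrons. 6 = 4(1)+2, so it is aromatic (pyrrole).
5 of the 7 rings are aromatic. Total: 5.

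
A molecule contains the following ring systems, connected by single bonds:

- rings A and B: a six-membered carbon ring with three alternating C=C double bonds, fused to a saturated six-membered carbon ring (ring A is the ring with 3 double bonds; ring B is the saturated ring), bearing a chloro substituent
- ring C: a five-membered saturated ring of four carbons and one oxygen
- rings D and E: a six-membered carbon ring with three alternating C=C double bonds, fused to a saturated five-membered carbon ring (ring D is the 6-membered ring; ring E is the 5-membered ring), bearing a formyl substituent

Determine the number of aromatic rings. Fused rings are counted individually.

2

Ring A has a continuous p-orbital overlap around the ring; 3 ring double bonds give 6 π electrons. Since 6 = 4n+2 (n=1), ring A is aromatic (benzene ring).
Ring B has four sp³ carbons, so it is not fully conjugated — not aromatic (cyclohexane ring).
Ring C has only sp³ atoms, so it is not fully conjugated — not aromatic (tetrahydrofuran).
Ring D is fully conjugated (every ring atom contributes a p orbital); 3 ring double bonds give 6 π electrons. That satisfies 4n+2 with n=1, so ring D is aromatic (benzene ring).
Ring E has three sp³ carbons, so it is not fully conjugated — not aromatic (cyclopentane ring).
Aromatic: A, D. Total: 2.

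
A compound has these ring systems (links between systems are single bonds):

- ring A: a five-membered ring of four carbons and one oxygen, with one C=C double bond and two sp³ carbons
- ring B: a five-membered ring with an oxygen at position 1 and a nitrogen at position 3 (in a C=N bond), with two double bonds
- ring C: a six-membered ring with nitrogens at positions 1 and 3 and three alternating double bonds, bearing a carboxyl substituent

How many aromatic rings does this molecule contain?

2

Ring A has two sp³ carbons, so it is not fully conjugated — not aromatic (2,3-dihydrofuran).
Ring B has a continuous p-orbital overlap around the ring; 2 ring double bonds (4 π electrons) plus a heteroatom lone pair (2) give 6 π electrons. Since 6 = 4n+2 (n=1), ring B is aromatic (oxazole).
Ring C has a continuous p-orbital overlap around the ring; 3 ring double bonds give 6 π electrons. That satisfies 4n+2 with n=1, so ring C is aromatic (pyrimidine).
Aromatic: B, C. Total: 2.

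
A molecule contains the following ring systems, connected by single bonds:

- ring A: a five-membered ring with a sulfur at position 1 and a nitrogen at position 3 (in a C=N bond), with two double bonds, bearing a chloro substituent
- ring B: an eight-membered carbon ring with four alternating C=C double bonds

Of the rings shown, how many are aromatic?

1

Ring A is planar and fully conjugated; 2 ring double bonds (4 π electrons) plus a heteroatom lone pair (2) give 6 π electrons. 6 = 4(1)+2, so ring A is aromatic (thiazole).
Ring B has only sp² ring atoms; a planar conformation would have a fully conjugated π system of 8 electrons. But 8 = 4(2), which is 4n not 4n+2, so ring B is not aromatic (cyclooctatetraene) — cyclooctatetraene distorts into a non-planar tub to avoid antiaromaticity.
Aromatic: A. Total: 1.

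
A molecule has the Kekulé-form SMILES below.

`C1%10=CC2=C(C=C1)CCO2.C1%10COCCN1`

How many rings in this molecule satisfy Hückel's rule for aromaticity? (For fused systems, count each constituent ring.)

1

The SMILES encodes a six-membered carbon ring with three alternating C=C double bonds, fused to a five-membered ring containing one oxygen and two sp³ carbons; a six-membered saturated ring with an oxygen and an N–H nitrogen at positions 1 and 4.
The 6-membered ring has a continuous p-orbital overlap around the ring; 3 ring double bonds give 6 π electrons. 6 = 4(1)+2, so it is aromatic (benzene ring).
The 5-membered ring with one oxygen has two sp³ carbons, so it is not fully conjugated — not aromatic (oxolane ring).
The 6-membered ring with one oxygen and one N–H (1,4) has only sp³ atoms, so it is not fully conjugated — not aromatic (morpholine).
1 of the 3 rings is aromatic. Total: 1.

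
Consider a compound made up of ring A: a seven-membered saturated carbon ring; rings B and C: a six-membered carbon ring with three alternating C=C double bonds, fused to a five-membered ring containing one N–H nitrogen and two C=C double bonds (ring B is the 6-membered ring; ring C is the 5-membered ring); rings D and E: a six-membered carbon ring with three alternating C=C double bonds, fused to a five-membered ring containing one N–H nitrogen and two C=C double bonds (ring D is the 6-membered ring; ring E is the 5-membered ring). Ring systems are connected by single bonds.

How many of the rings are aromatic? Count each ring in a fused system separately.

Ring A has only sp³ atoms, so it is not fully conjugated — not aromatic (cycloheptane).
Rings B and C form a fused bicyclic system (with one N–H) with 9 sp² atoms and 10 π electrons from ring double bonds plus a heteroatom lone pair. 10 = 4(2)+2, so the system is aromatic and both rings count as aromatic (indole).
Rings D and E form a fused bicyclic system (with one N–H) with 9 sp² atoms and 10 π electrons from ring double bonds plus a heteroatom lone pair. 10 = 4(2)+2, so the system is aromatic and both rings count as aromatic (indole).
Aromatic: B, C, D, E. Total: 4.

4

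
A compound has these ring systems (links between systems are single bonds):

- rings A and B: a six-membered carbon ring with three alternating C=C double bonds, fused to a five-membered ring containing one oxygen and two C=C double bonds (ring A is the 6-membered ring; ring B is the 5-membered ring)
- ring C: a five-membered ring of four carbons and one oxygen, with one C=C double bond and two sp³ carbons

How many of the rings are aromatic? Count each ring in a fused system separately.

2

Rings A and B form a fused bicyclic system (with one oxygen) with 9 sp² atoms and 10 π electrons from ring double bonds plus a heteroatom lone pair. 10 = 4(2)+2, so the system is aromatic and both rings count as aromatic (benzofuran).
Ring C has two sp³ carbons, so it is not fully conjugated — not aromatic (2,3-dihydrofuran).
Aromatic: A, B. Total: 2.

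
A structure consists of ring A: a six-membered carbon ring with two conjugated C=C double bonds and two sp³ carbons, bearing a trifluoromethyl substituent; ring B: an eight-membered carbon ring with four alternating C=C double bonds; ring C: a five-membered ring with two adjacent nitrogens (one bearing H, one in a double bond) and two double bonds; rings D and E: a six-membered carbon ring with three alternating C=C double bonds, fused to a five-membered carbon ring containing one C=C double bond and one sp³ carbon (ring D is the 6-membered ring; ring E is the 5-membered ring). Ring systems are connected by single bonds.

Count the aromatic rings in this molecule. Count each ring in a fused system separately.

Ring A has two sp³ carbons, so it is not fully conjugated — not aromatic (1,3-cyclohexadiene).
Ring B has only sp² ring atoms; a planar conformation would have a fully conjugated π system of 8 electrons. But 8 = 4(2), which is 4n not 4n+2, so ring B is not aromatic (cyclooctatetraene) — cyclooctatetraene distorts into a non-planar tub to avoid antiaromaticity.
Ring C is fully conjugated (every ring atom contributes a p orbital); 2 ring double bonds (4 π electrons) plus a heteroatom lone pair (2) give 6 π electrons. 6 = 4(1)+2, so ring C is aromatic (pyrazole).
Ring D is planar and fully conjugated; 3 ring double bonds give 6 π electrons. That satisfies 4n+2 with n=1, so ring D is aromatic (benzene ring).
Ring E has one sp³ carbon, so it is not fully conjugated — not aromatic (cyclopentene ring).
Aromatic: C, D. Total: 2.

2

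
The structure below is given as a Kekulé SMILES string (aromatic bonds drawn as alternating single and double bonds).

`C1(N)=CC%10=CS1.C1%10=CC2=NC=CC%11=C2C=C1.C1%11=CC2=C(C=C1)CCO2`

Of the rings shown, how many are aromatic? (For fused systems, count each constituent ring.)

The SMILES encodes a five-membered ring of four carbons and one sulfur, with two C=C double bonds; two fused six-membered rings, each with three alternating double bonds; one ring is all carbon and the other has one ring nitrogen; a six-membered carbon ring with three alternating C=C double bonds, fused to a five-membered ring containing one oxygen and two sp³ carbons.
The 5-membered ring with one sulfur is planar and fully conjugated; 2 ring double bonds (4 π electrons) plus a heteroatom lone pair (2) give 6 π electrons. 6 = 4(1)+2, so it is aromatic (thiophene).
The fused 6/6-membered bicyclic (with one nitrogen) is a single π system with 10 sp² atoms and 10 π electrons from ring double bonds. 10 = 4(2)+2, so the system is aromatic and both rings count as aromatic (quinoline).
The 6-membered ring has a continuous p-orbital overlap around the ring; 3 ring double bonds give 6 π electrons. 6 = 4(1)+2, so it is aromatic (benzene ring).
The 5-membered ring with one oxygen has two sp³ carbons, so it is not fully conjugated — not aromatic (oxolane ring).
4 of the 5 rings are aromatic. Total: 4.

4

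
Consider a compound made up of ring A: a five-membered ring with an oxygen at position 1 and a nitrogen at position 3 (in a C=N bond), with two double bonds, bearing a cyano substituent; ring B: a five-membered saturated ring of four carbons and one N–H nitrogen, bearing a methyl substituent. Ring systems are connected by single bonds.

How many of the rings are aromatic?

Ring A has a continuous p-orbital overlap around the ring; 2 ring double bonds (4 π electrons) plus a heteroatom lone pair (2) give 6 π electrons. That satisfies 4n+2 with n=1, so ring A is aromatic (oxazole).
Ring B has only sp³ atoms, so it is not fully conjugated — not aromatic (pyrrolidine).
Aromatic: A. Total: 1.

1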